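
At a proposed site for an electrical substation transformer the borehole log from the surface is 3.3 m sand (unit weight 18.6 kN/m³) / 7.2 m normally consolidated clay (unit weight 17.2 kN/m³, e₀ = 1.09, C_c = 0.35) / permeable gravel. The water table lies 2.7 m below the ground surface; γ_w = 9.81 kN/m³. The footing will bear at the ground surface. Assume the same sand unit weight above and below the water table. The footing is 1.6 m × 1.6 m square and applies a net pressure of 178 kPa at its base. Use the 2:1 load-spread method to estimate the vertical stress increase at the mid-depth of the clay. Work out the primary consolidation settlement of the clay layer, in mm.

S_c ≈ 38.8 mm

Mid-depth of clay below the ground surface: z = 3.3 + 7.2/2 = 6.9 m.
Total vertical stress at mid-clay: σ_v = 18.6×3.3 + 17.2×3.6 = 123.3 kPa.
Pore pressure: u = 9.81×(6.9 − 2.7) = 41.202 kPa.
Initial effective stress: σ'_0 = σ_v − u = 123.3 − 41.202 = 82.098 kPa.
Stress increase at mid-clay by the 2:1 spreading method:
Δσ = qBL/((B+z)(L+z)) = 178×1.6×1.6/((1.6+6.9)(1.6+6.9)) = 6.307 kPa
Final effective stress: σ'_f = σ'_0 + Δσ = 82.098 + 6.307 = 88.405 kPa.
Normally consolidated clay, so the full stress increment lies on the virgin compression line:
S_c = C_c·H/(1+e₀)·log₁₀(σ'_f/σ'_0) = 0.35×7.2/(1+1.09)×log₁₀(88.405/82.098)
    = 1.2057 × 0.032144 = 0.03876 m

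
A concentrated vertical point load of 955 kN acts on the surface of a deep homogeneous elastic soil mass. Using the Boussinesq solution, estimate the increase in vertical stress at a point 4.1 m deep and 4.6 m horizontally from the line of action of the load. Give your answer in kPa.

Δσ_z ≈ 3.54 kPa

Boussinesq vertical stress below a point load on an elastic half-space:
Δσ_z = 3P/(2πz²) · [1 + (r/z)²]^(−5/2)
r/z = 4.6/4.1 = 1.122; [1+(r/z)²]^(−5/2) = 0.13041.
Δσ_z = 3×955/(2π×4.1²) × 0.13041 = 27.125 × 0.13041 = 3.537 kPa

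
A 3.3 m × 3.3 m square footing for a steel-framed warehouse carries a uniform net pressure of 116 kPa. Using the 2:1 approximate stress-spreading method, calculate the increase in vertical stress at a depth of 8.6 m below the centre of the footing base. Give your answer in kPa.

Δσ_z ≈ 8.92 kPa

By the 2:1 method the load spreads at 1 horizontal : 2 vertical, so at depth z the loaded area has grown by z in each plan dimension:
Δσ = qBL/((B+z)(L+z)) = 116×3.3×3.3/((3.3+8.6)(3.3+8.6)) = 8.9206 kPa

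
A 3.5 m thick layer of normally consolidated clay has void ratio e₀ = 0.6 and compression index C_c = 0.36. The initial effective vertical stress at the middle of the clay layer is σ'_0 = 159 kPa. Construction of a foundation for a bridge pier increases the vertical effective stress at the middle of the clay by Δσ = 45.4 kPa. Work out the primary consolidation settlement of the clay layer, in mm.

S_c ≈ 85.9 mm

Final effective stress: σ'_f = σ'_0 + Δσ = 159 + 45.4 = 204.4 kPa.
Normally consolidated clay, so the full stress increment lies on the virgin compression line:
S_c = C_c·H/(1+e₀)·log₁₀(σ'_f/σ'_0) = 0.36×3.5/(1+0.6)×log₁₀(204.4/159)
    = 0.7875 × 0.10908 = 0.0859 m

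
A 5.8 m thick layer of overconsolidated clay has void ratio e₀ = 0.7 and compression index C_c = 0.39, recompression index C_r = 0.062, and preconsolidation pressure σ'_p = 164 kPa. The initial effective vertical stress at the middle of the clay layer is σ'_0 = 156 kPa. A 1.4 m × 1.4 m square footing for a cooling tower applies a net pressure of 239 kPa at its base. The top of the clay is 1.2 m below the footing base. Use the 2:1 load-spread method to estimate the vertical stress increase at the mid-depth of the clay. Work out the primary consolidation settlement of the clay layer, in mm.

Mid-depth of clay below the footing base: z = 1.2 + 5.8/2 = 4.1 m.
Stress increase at mid-clay by the 2:1 spreading method:
Δσ = qBL/((B+z)(L+z)) = 239×1.4×1.4/((1.4+4.1)(1.4+4.1)) = 15.486 kPa
Final effective stress: σ'_f = 156 + 15.486 = 171.49 kPa.
σ'_f = 171.49 > σ'_p = 164 kPa, so the stress path crosses the preconsolidation pressure — recompression up to σ'_p, then virgin compression beyond:
S_c = H/(1+e₀)·[C_r·log₁₀(σ'_p/σ'_0) + C_c·log₁₀(σ'_f/σ'_p)]
    = 5.8/1.7 × [0.062×log₁₀(164/156) + 0.39×log₁₀(171.49/164)]
    = 3.4118 × [0.0013466 + 0.007564] = 0.0304 m

S_c ≈ 30.4 mm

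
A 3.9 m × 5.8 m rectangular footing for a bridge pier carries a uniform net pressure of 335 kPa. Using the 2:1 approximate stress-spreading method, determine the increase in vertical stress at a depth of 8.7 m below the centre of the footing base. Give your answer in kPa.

Δσ_z ≈ 41.5 kPa

By the 2:1 method the load spreads at 1 horizontal : 2 vertical, so at depth z the loaded area has grown by z in each plan dimension:
Δσ = qBL/((B+z)(L+z)) = 335×3.9×5.8/((3.9+8.7)(5.8+8.7)) = 41.476 kPa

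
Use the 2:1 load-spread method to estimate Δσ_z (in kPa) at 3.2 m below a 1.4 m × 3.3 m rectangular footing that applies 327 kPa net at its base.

By the 2:1 method the load spreads at 1 horizontal : 2 vertical, so at depth z the loaded area has grown by z in each plan dimension:
Δσ = qBL/((B+z)(L+z)) = 327×1.4×3.3/((1.4+3.2)(3.3+3.2)) = 50.526 kPa

Δσ_z ≈ 50.5 kPa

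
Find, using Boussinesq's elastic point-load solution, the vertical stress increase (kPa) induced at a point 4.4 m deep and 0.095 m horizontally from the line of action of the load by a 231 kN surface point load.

Boussinesq vertical stress below a point load on an elastic half-space:
Δσ_z = 3P/(2πz²) · [1 + (r/z)²]^(−5/2)
r/z = 0.095/4.4 = 0.021591; [1+(r/z)²]^(−5/2) = 0.99884.
Δσ_z = 3×231/(2π×4.4²) × 0.99884 = 5.697 × 0.99884 = 5.69 kPa

Δσ_z ≈ 5.69 kPa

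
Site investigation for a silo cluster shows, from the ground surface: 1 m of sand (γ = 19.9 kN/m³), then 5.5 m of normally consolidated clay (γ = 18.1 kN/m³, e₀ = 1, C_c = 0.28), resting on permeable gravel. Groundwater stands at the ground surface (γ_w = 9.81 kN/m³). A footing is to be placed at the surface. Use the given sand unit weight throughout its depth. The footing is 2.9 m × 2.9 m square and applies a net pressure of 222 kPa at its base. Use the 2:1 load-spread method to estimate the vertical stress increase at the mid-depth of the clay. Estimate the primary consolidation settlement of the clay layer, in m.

Mid-depth of clay below the ground surface: z = 1 + 5.5/2 = 3.75 m.
Total vertical stress at mid-clay: σ_v = 19.9×1 + 18.1×2.75 = 69.675 kPa.
Pore pressure: u = 9.81×(3.75 − 0) = 36.788 kPa.
Initial effective stress: σ'_0 = σ_v − u = 69.675 − 36.788 = 32.887 kPa.
Stress increase at mid-clay by the 2:1 spreading method:
Δσ = qBL/((B+z)(L+z)) = 222×2.9×2.9/((2.9+3.75)(2.9+3.75)) = 42.219 kPa
Final effective stress: σ'_f = σ'_0 + Δσ = 32.887 + 42.219 = 75.106 kPa.
Normally consolidated clay, so the full stress increment lies on the virgin compression line:
S_c = C_c·H/(1+e₀)·log₁₀(σ'_f/σ'_0) = 0.28×5.5/(1+1)×log₁₀(75.106/32.887)
    = 0.77 × 0.35865 = 0.2762 m

S_c ≈ 0.276 m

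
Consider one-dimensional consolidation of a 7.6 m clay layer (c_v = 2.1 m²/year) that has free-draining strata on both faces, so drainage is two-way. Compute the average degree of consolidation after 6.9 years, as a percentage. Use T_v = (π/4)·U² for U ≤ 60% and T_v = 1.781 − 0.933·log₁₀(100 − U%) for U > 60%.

U ≈ 93.2 %

Drainage path length: H_d = H/2 = 3.8 m (double drainage).
T_v = c_v·t/H_d² = 2.1×6.9/3.8² = 1.0035.
T_v = 1.0035 corresponds to the U > 60% branch:
U = 1 − 10^((1.781 − T_v)/0.933)/100 = 0.9319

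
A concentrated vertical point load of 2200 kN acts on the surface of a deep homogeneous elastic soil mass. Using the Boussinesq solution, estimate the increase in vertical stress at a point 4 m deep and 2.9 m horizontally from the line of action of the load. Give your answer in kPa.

Δσ_z ≈ 22.8 kPa

Boussinesq vertical stress below a point load on an elastic half-space:
Δσ_z = 3P/(2πz²) · [1 + (r/z)²]^(−5/2)
r/z = 2.9/4 = 0.725; [1+(r/z)²]^(−5/2) = 0.34784.
Δσ_z = 3×2200/(2π×4²) × 0.34784 = 65.651 × 0.34784 = 22.84 kPa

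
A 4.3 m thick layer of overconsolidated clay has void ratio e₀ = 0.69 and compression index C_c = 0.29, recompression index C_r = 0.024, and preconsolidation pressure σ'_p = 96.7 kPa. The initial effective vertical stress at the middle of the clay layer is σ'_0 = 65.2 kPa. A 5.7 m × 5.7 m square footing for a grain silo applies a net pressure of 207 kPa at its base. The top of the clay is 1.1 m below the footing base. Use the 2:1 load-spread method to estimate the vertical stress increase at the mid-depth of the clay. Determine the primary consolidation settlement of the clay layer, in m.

S_c ≈ 0.149 m

Mid-depth of clay below the footing base: z = 1.1 + 4.3/2 = 3.25 m.
Stress increase at mid-clay by the 2:1 spreading method:
Δσ = qBL/((B+z)(L+z)) = 207×5.7×5.7/((5.7+3.25)(5.7+3.25)) = 83.96 kPa
Final effective stress: σ'_f = 65.2 + 83.96 = 149.16 kPa.
σ'_f = 149.16 > σ'_p = 96.7 kPa, so the stress path crosses the preconsolidation pressure — recompression up to σ'_p, then virgin compression beyond:
S_c = H/(1+e₀)·[C_r·log₁₀(σ'_p/σ'_0) + C_c·log₁₀(σ'_f/σ'_p)]
    = 4.3/1.69 × [0.024×log₁₀(96.7/65.2) + 0.29×log₁₀(149.16/96.7)]
    = 2.5444 × [0.0041083 + 0.054586] = 0.1493 m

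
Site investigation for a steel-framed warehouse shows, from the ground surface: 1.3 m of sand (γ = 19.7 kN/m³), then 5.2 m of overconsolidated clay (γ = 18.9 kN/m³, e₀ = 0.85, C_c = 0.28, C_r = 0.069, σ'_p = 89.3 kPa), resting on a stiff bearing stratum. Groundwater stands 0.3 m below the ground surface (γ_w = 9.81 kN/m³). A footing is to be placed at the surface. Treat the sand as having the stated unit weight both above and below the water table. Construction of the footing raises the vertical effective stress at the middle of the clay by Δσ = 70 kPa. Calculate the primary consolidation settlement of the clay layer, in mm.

S_c ≈ 138 mm

Mid-depth of clay below the ground surface: z = 1.3 + 5.2/2 = 3.9 m.
Total vertical stress at mid-clay: σ_v = 19.7×1.3 + 18.9×2.6 = 74.75 kPa.
Pore pressure: u = 9.81×(3.9 − 0.3) = 35.316 kPa.
Initial effective stress: σ'_0 = σ_v − u = 74.75 − 35.316 = 39.434 kPa.
Final effective stress: σ'_f = 39.434 + 70 = 109.43 kPa.
σ'_f = 109.43 > σ'_p = 89.3 kPa, so the stress path crosses the preconsolidation pressure — recompression up to σ'_p, then virgin compression beyond:
S_c = H/(1+e₀)·[C_r·log₁₀(σ'_p/σ'_0) + C_c·log₁₀(σ'_f/σ'_p)]
    = 5.2/1.85 × [0.069×log₁₀(89.3/39.434) + 0.28×log₁₀(109.43/89.3)]
    = 2.8108 × [0.024494 + 0.02472] = 0.1383 m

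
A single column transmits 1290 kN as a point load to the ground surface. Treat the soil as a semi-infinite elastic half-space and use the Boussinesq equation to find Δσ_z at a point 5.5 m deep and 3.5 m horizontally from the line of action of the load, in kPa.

Δσ_z ≈ 8.7 kPa

Boussinesq vertical stress below a point load on an elastic half-space:
Δσ_z = 3P/(2πz²) · [1 + (r/z)²]^(−5/2)
r/z = 3.5/5.5 = 0.63636; [1+(r/z)²]^(−5/2) = 0.42741.
Δσ_z = 3×1290/(2π×5.5²) × 0.42741 = 20.361 × 0.42741 = 8.702 kPa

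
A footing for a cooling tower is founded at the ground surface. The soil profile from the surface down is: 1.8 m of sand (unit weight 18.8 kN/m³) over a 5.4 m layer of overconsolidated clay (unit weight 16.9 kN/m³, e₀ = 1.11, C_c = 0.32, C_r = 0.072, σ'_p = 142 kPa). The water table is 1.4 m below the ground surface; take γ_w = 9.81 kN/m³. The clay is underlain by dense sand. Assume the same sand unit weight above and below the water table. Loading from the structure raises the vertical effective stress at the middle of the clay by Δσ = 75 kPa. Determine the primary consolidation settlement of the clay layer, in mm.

S_c ≈ 74.2 mm

Mid-depth of clay below the ground surface: z = 1.8 + 5.4/2 = 4.5 m.
Total vertical stress at mid-clay: σ_v = 18.8×1.8 + 16.9×2.7 = 79.47 kPa.
Pore pressure: u = 9.81×(4.5 − 1.4) = 30.411 kPa.
Initial effective stress: σ'_0 = σ_v − u = 79.47 − 30.411 = 49.059 kPa.
Final effective stress: σ'_f = 49.059 + 75 = 124.06 kPa.
σ'_f = 124.06 ≤ σ'_p = 142 kPa, so the clay remains overconsolidated and only the recompression index applies:
S_c = C_r·H/(1+e₀)·log₁₀(σ'_f/σ'_0) = 0.072×5.4/2.11×log₁₀(124.06/49.059)
    = 0.18426 × 0.40291 = 0.07424 m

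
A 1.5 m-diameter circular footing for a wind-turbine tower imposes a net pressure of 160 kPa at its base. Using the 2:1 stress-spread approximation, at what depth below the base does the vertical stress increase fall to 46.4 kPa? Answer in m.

2:1 spreading — at depth z the loaded area has grown by z in each plan dimension:
qD²/(D+z)² = Δσ_z ⇒ z = D(√(q/Δσ_z) − 1) = 1.5×(√(160/46.4) − 1) = 1.285 m

z ≈ 1.29 m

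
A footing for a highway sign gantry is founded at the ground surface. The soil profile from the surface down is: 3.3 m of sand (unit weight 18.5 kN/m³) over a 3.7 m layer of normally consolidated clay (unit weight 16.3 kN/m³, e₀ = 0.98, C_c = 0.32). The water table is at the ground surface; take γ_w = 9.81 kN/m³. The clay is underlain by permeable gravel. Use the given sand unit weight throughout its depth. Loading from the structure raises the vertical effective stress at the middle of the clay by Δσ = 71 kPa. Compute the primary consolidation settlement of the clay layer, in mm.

Mid-depth of clay below the ground surface: z = 3.3 + 3.7/2 = 5.15 m.
Total vertical stress at mid-clay: σ_v = 18.5×3.3 + 16.3×1.85 = 91.205 kPa.
Pore pressure: u = 9.81×(5.15 − 0) = 50.522 kPa.
Initial effective stress: σ'_0 = σ_v − u = 91.205 − 50.522 = 40.683 kPa.
Final effective stress: σ'_f = σ'_0 + Δσ = 40.683 + 71 = 111.68 kPa.
Normally consolidated clay, so the full stress increment lies on the virgin compression line:
S_c = C_c·H/(1+e₀)·log₁₀(σ'_f/σ'_0) = 0.32×3.7/(1+0.98)×log₁₀(111.68/40.683)
    = 0.59798 × 0.43856 = 0.2623 m

S_c ≈ 262 mm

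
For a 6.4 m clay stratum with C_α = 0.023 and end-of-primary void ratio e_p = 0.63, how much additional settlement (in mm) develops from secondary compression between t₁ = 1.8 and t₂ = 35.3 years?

S_s ≈ 117 mm

Secondary compression: S_s = C_α·H/(1+e_p)·log₁₀(t₂/t₁)
S_s = 0.023×6.4/(1+0.63)×log₁₀(35.3/1.8)
    = 0.09031 × 1.293 = 0.1167 m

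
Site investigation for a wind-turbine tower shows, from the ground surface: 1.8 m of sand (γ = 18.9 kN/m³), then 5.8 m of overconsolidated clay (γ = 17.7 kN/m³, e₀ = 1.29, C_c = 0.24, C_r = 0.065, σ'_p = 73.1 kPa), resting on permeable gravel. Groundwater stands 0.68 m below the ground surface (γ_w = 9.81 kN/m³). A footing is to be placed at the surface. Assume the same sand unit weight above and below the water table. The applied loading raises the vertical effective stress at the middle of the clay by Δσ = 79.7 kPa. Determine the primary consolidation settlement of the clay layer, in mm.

Mid-depth of clay below the ground surface: z = 1.8 + 5.8/2 = 4.7 m.
Total vertical stress at mid-clay: σ_v = 18.9×1.8 + 17.7×2.9 = 85.35 kPa.
Pore pressure: u = 9.81×(4.7 − 0.68) = 39.436 kPa.
Initial effective stress: σ'_0 = σ_v − u = 85.35 − 39.436 = 45.914 kPa.
Final effective stress: σ'_f = 45.914 + 79.7 = 125.61 kPa.
σ'_f = 125.61 > σ'_p = 73.1 kPa, so the stress path crosses the preconsolidation pressure — recompression up to σ'_p, then virgin compression beyond:
S_c = H/(1+e₀)·[C_r·log₁₀(σ'_p/σ'_0) + C_c·log₁₀(σ'_f/σ'_p)]
    = 5.8/2.29 × [0.065×log₁₀(73.1/45.914) + 0.24×log₁₀(125.61/73.1)]
    = 2.5328 × [0.013128 + 0.056426] = 0.1762 m

S_c ≈ 176 mm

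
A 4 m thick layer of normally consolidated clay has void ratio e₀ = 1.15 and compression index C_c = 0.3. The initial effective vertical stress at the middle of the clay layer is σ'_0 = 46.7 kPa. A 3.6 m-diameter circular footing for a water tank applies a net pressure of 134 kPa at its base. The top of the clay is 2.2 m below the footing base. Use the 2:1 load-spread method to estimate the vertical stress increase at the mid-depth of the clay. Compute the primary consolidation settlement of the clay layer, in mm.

Mid-depth of clay below the footing base: z = 2.2 + 4/2 = 4.2 m.
Stress increase at mid-clay by the 2:1 spreading method:
Δσ ≈ qD²/(D+z)² = 134×3.6²/(3.6+4.2)² = 28.544 kPa
Final effective stress: σ'_f = σ'_0 + Δσ = 46.7 + 28.544 = 75.244 kPa.
Normally consolidated clay, so the full stress increment lies on the virgin compression line:
S_c = C_c·H/(1+e₀)·log₁₀(σ'_f/σ'_0) = 0.3×4/(1+1.15)×log₁₀(75.244/46.7)
    = 0.55814 × 0.20715 = 0.1156 m

S_c ≈ 116 mm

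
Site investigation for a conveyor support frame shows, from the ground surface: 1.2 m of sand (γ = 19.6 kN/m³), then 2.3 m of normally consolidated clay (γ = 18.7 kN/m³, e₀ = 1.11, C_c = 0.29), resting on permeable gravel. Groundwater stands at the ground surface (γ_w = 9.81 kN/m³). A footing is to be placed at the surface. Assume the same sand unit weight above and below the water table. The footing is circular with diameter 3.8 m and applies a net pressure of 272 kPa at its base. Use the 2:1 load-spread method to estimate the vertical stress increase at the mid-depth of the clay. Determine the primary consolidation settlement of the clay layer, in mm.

S_c ≈ 240 mm

Mid-depth of clay below the ground surface: z = 1.2 + 2.3/2 = 2.35 m.
Total vertical stress at mid-clay: σ_v = 19.6×1.2 + 18.7×1.15 = 45.025 kPa.
Pore pressure: u = 9.81×(2.35 − 0) = 23.054 kPa.
Initial effective stress: σ'_0 = σ_v − u = 45.025 − 23.054 = 21.971 kPa.
Stress increase at mid-clay by the 2:1 spreading method:
Δσ ≈ qD²/(D+z)² = 272×3.8²/(3.8+2.35)² = 103.85 kPa
Final effective stress: σ'_f = σ'_0 + Δσ = 21.971 + 103.85 = 125.82 kPa.
Normally consolidated clay, so the full stress increment lies on the virgin compression line:
S_c = C_c·H/(1+e₀)·log₁₀(σ'_f/σ'_0) = 0.29×2.3/(1+1.11)×log₁₀(125.82/21.971)
    = 0.31611 × 0.7579 = 0.2396 m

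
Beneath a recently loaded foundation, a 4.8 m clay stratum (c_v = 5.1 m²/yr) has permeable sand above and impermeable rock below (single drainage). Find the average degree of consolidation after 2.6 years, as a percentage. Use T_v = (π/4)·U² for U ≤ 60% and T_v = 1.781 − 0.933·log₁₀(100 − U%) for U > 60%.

U ≈ 80.4 %

Drainage path length: H_d = H = 4.8 m (single drainage).
T_v = c_v·t/H_d² = 5.1×2.6/4.8² = 0.57552.
T_v = 0.57552 corresponds to the U > 60% branch:
U = 1 − 10^((1.781 − T_v)/0.933)/100 = 0.8041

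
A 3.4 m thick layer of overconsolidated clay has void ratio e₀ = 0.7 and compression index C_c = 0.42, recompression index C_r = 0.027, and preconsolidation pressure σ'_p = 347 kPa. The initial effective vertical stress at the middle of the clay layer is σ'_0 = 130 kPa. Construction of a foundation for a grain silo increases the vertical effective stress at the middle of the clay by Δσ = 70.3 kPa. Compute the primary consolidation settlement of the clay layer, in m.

S_c ≈ 0.0101 m

Final effective stress: σ'_f = 130 + 70.3 = 200.3 kPa.
σ'_f = 200.3 ≤ σ'_p = 347 kPa, so the clay remains overconsolidated and only the recompression index applies:
S_c = C_r·H/(1+e₀)·log₁₀(σ'_f/σ'_0) = 0.027×3.4/1.7×log₁₀(200.3/130)
    = 0.054 × 0.18774 = 0.01014 m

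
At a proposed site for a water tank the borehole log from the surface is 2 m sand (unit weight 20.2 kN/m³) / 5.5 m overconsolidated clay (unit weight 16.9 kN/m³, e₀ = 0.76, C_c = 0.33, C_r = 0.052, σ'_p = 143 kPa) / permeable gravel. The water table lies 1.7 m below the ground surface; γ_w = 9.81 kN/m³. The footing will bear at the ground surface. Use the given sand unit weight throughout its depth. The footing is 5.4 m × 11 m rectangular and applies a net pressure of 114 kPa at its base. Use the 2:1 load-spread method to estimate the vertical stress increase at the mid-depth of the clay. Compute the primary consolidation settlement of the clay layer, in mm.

S_c ≈ 39.2 mm

Mid-depth of clay below the ground surface: z = 2 + 5.5/2 = 4.75 m.
Total vertical stress at mid-clay: σ_v = 20.2×2 + 16.9×2.75 = 86.875 kPa.
Pore pressure: u = 9.81×(4.75 − 1.7) = 29.921 kPa.
Initial effective stress: σ'_0 = σ_v − u = 86.875 − 29.921 = 56.954 kPa.
Stress increase at mid-clay by the 2:1 spreading method:
Δσ = qBL/((B+z)(L+z)) = 114×5.4×11/((5.4+4.75)(11+4.75)) = 42.359 kPa
Final effective stress: σ'_f = 56.954 + 42.359 = 99.313 kPa.
σ'_f = 99.313 ≤ σ'_p = 143 kPa, so the clay remains overconsolidated and only the recompression index applies:
S_c = C_r·H/(1+e₀)·log₁₀(σ'_f/σ'_0) = 0.052×5.5/1.76×log₁₀(99.313/56.954)
    = 0.1625 × 0.24148 = 0.03924 m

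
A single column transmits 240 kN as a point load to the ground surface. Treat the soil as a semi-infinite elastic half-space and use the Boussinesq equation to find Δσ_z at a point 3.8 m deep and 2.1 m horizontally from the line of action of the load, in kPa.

Boussinesq vertical stress below a point load on an elastic half-space:
Δσ_z = 3P/(2πz²) · [1 + (r/z)²]^(−5/2)
r/z = 2.1/3.8 = 0.55263; [1+(r/z)²]^(−5/2) = 0.51362.
Δσ_z = 3×240/(2π×3.8²) × 0.51362 = 7.9357 × 0.51362 = 4.076 kPa

Δσ_z ≈ 4.08 kPa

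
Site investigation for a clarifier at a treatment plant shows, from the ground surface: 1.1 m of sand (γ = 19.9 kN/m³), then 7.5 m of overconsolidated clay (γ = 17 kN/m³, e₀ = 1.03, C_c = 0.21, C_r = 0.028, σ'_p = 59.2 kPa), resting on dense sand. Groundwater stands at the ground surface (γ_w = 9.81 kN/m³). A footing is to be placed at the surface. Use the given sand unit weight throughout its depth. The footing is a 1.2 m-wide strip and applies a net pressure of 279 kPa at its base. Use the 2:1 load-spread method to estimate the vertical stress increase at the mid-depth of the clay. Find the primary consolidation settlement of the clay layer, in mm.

Mid-depth of clay below the ground surface: z = 1.1 + 7.5/2 = 4.85 m.
Total vertical stress at mid-clay: σ_v = 19.9×1.1 + 17×3.75 = 85.64 kPa.
Pore pressure: u = 9.81×(4.85 − 0) = 47.578 kPa.
Initial effective stress: σ'_0 = σ_v − u = 85.64 − 47.578 = 38.062 kPa.
Stress increase at mid-clay by the 2:1 spreading method:
Δσ = qB/(B+z) = 279×1.2/(1.2+4.85) = 55.339 kPa
Final effective stress: σ'_f = 38.062 + 55.339 = 93.401 kPa.
σ'_f = 93.401 > σ'_p = 59.2 kPa, so the stress path crosses the preconsolidation pressure — recompression up to σ'_p, then virgin compression beyond:
S_c = H/(1+e₀)·[C_r·log₁₀(σ'_p/σ'_0) + C_c·log₁₀(σ'_f/σ'_p)]
    = 7.5/2.03 × [0.028×log₁₀(59.2/38.062) + 0.21×log₁₀(93.401/59.2)]
    = 3.6946 × [0.0053712 + 0.041586] = 0.1735 m

S_c ≈ 173 mm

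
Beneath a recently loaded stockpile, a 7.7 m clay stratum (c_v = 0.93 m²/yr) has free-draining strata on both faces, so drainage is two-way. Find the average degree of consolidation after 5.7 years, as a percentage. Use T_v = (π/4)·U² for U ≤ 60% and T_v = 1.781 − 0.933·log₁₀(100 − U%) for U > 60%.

Drainage path length: H_d = H/2 = 3.85 m (double drainage).
T_v = c_v·t/H_d² = 0.93×5.7/3.85² = 0.35763.
T_v = 0.35763 corresponds to the U > 60% branch:
U = 1 − 10^((1.781 − T_v)/0.933)/100 = 0.6646

U ≈ 66.5 %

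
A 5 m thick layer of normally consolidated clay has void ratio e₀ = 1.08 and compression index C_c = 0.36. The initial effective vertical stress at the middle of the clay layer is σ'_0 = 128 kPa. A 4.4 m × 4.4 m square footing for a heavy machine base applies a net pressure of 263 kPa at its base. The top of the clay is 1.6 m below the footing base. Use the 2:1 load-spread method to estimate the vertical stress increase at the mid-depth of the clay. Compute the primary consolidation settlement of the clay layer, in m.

S_c ≈ 0.165 m

Mid-depth of clay below the footing base: z = 1.6 + 5/2 = 4.1 m.
Stress increase at mid-clay by the 2:1 spreading method:
Δσ = qBL/((B+z)(L+z)) = 263×4.4×4.4/((4.4+4.1)(4.4+4.1)) = 70.473 kPa
Final effective stress: σ'_f = σ'_0 + Δσ = 128 + 70.473 = 198.47 kPa.
Normally consolidated clay, so the full stress increment lies on the virgin compression line:
S_c = C_c·H/(1+e₀)·log₁₀(σ'_f/σ'_0) = 0.36×5/(1+1.08)×log₁₀(198.47/128)
    = 0.86538 × 0.19048 = 0.1648 m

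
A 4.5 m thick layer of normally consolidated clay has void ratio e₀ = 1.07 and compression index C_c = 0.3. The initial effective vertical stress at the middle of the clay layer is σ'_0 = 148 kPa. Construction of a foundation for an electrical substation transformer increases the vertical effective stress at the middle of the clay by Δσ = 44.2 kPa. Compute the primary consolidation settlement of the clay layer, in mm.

Final effective stress: σ'_f = σ'_0 + Δσ = 148 + 44.2 = 192.2 kPa.
Normally consolidated clay, so the full stress increment lies on the virgin compression line:
S_c = C_c·H/(1+e₀)·log₁₀(σ'_f/σ'_0) = 0.3×4.5/(1+1.07)×log₁₀(192.2/148)
    = 0.65217 × 0.11349 = 0.07401 m

S_c ≈ 74 mm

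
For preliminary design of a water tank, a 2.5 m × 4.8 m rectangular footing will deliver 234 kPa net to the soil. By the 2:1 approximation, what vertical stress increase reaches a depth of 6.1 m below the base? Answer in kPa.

By the 2:1 method the load spreads at 1 horizontal : 2 vertical, so at depth z the loaded area has grown by z in each plan dimension:
Δσ = qBL/((B+z)(L+z)) = 234×2.5×4.8/((2.5+6.1)(4.8+6.1)) = 29.955 kPa

Δσ_z ≈ 30 kPa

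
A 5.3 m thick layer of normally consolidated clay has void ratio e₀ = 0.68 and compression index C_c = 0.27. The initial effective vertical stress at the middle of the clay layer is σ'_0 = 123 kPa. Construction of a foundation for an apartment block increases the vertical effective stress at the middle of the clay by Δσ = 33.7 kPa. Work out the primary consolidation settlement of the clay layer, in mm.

S_c ≈ 89.6 mm

Final effective stress: σ'_f = σ'_0 + Δσ = 123 + 33.7 = 156.7 kPa.
Normally consolidated clay, so the full stress increment lies on the virgin compression line:
S_c = C_c·H/(1+e₀)·log₁₀(σ'_f/σ'_0) = 0.27×5.3/(1+0.68)×log₁₀(156.7/123)
    = 0.85179 × 0.10516 = 0.08957 m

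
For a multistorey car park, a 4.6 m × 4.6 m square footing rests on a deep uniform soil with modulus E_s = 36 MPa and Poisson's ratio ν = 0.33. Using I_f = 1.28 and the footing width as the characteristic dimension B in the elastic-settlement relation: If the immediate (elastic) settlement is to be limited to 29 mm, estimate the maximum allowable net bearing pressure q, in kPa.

q ≈ 199 kPa

E_s = 36 MPa = 36000 kPa.
S_e = q·B·(1−ν²)/E_s · I_f  ⇒  q = S_e·E_s / (B·(1−ν²)·I_f).
q = 0.029 × 36000 / (4.6 × 0.8911 × 1.28) = 199 kPa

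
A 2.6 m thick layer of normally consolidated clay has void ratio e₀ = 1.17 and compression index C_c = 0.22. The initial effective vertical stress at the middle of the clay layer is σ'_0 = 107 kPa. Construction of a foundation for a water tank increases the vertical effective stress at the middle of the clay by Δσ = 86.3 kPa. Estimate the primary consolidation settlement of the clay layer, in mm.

S_c ≈ 67.7 mm

Final effective stress: σ'_f = σ'_0 + Δσ = 107 + 86.3 = 193.3 kPa.
Normally consolidated clay, so the full stress increment lies on the virgin compression line:
S_c = C_c·H/(1+e₀)·log₁₀(σ'_f/σ'_0) = 0.22×2.6/(1+1.17)×log₁₀(193.3/107)
    = 0.26359 × 0.25685 = 0.0677 m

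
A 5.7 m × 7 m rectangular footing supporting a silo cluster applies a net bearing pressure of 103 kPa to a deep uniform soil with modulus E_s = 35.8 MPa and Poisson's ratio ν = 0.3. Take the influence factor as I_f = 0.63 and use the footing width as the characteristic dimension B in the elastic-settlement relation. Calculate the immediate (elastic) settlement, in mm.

S_e ≈ 9.4 mm

Immediate (elastic) settlement: S_e = q·B·(1−ν²)/E_s · I_f.
E_s = 35.8 MPa = 35800 kPa.
S_e = 103 × 5.7 × (1 − 0.3²) / 35800 × 0.63
    = 103 × 5.7 × 0.91 / 35800 × 0.63
    = 0.009402 m = 9.402 mm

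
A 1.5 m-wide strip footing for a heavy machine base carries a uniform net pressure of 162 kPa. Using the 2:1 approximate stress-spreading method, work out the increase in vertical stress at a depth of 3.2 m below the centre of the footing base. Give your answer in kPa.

Δσ_z ≈ 51.7 kPa

By the 2:1 method the load spreads at 1 horizontal : 2 vertical, so at depth z the loaded area has grown by z in each plan dimension:
Δσ = qB/(B+z) = 162×1.5/(1.5+3.2) = 51.702 kPa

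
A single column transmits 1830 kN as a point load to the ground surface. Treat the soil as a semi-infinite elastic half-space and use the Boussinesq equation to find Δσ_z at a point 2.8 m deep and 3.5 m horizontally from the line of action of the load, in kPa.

Δσ_z ≈ 10.6 kPa

Boussinesq vertical stress below a point load on an elastic half-space:
Δσ_z = 3P/(2πz²) · [1 + (r/z)²]^(−5/2)
r/z = 3.5/2.8 = 1.25; [1+(r/z)²]^(−5/2) = 0.095135.
Δσ_z = 3×1830/(2π×2.8²) × 0.095135 = 111.45 × 0.095135 = 10.6 kPa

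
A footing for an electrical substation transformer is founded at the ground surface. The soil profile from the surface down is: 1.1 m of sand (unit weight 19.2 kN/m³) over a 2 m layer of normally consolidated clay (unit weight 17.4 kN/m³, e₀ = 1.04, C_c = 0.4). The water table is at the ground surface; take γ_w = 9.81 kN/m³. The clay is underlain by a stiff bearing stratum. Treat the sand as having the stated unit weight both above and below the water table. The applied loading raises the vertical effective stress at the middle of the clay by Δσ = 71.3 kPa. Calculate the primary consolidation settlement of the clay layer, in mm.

S_c ≈ 273 mm

Mid-depth of clay below the ground surface: z = 1.1 + 2/2 = 2.1 m.
Total vertical stress at mid-clay: σ_v = 19.2×1.1 + 17.4×1 = 38.52 kPa.
Pore pressure: u = 9.81×(2.1 − 0) = 20.601 kPa.
Initial effective stress: σ'_0 = σ_v − u = 38.52 − 20.601 = 17.919 kPa.
Final effective stress: σ'_f = σ'_0 + Δσ = 17.919 + 71.3 = 89.219 kPa.
Normally consolidated clay, so the full stress increment lies on the virgin compression line:
S_c = C_c·H/(1+e₀)·log₁₀(σ'_f/σ'_0) = 0.4×2/(1+1.04)×log₁₀(89.219/17.919)
    = 0.39216 × 0.69714 = 0.2734 m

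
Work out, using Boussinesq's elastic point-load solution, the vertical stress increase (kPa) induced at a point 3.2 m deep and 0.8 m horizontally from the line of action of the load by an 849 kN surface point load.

Boussinesq vertical stress below a point load on an elastic half-space:
Δσ_z = 3P/(2πz²) · [1 + (r/z)²]^(−5/2)
r/z = 0.8/3.2 = 0.25; [1+(r/z)²]^(−5/2) = 0.85936.
Δσ_z = 3×849/(2π×3.2²) × 0.85936 = 39.587 × 0.85936 = 34.02 kPa

Δσ_z ≈ 34 kPa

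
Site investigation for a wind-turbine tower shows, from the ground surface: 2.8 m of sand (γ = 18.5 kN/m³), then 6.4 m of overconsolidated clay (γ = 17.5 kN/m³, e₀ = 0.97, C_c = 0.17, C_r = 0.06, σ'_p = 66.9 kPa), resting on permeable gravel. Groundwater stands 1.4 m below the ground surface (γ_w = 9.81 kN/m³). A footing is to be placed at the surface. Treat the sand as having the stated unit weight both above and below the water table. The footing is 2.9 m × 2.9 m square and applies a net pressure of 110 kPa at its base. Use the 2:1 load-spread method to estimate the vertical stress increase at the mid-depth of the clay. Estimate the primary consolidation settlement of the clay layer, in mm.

Mid-depth of clay below the ground surface: z = 2.8 + 6.4/2 = 6 m.
Total vertical stress at mid-clay: σ_v = 18.5×2.8 + 17.5×3.2 = 107.8 kPa.
Pore pressure: u = 9.81×(6 − 1.4) = 45.126 kPa.
Initial effective stress: σ'_0 = σ_v − u = 107.8 − 45.126 = 62.674 kPa.
Stress increase at mid-clay by the 2:1 spreading method:
Δσ = qBL/((B+z)(L+z)) = 110×2.9×2.9/((2.9+6)(2.9+6)) = 11.679 kPa
Final effective stress: σ'_f = 62.674 + 11.679 = 74.353 kPa.
σ'_f = 74.353 > σ'_p = 66.9 kPa, so the stress path crosses the preconsolidation pressure — recompression up to σ'_p, then virgin compression beyond:
S_c = H/(1+e₀)·[C_r·log₁₀(σ'_p/σ'_0) + C_c·log₁₀(σ'_f/σ'_p)]
    = 6.4/1.97 × [0.06×log₁₀(66.9/62.674) + 0.17×log₁₀(74.353/66.9)]
    = 3.2487 × [0.0017003 + 0.0077983] = 0.03086 m

S_c ≈ 30.9 mm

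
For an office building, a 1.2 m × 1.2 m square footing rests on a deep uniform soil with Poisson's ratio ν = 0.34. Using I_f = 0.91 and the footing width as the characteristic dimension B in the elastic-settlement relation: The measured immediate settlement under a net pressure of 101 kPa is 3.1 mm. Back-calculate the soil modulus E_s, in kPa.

S_e = q·B·(1−ν²)/E_s · I_f  ⇒  E_s = q·B·(1−ν²)·I_f / S_e.
E_s = 101 × 1.2 × 0.8844 × 0.91 / 0.0031 = 31470 kPa

E_s ≈ 31500 kPa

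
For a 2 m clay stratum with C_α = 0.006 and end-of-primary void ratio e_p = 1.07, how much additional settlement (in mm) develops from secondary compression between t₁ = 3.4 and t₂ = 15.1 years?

Secondary compression: S_s = C_α·H/(1+e_p)·log₁₀(t₂/t₁)
S_s = 0.006×2/(1+1.07)×log₁₀(15.1/3.4)
    = 0.005797 × 0.6475 = 0.003754 m

S_s ≈ 3.75 mm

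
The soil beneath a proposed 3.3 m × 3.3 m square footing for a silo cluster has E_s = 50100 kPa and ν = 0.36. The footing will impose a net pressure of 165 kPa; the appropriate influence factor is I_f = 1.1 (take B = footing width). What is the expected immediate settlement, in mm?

Immediate (elastic) settlement: S_e = q·B·(1−ν²)/E_s · I_f.
S_e = 165 × 3.3 × (1 − 0.36²) / 50100 × 1.1
    = 165 × 3.3 × 0.8704 / 50100 × 1.1
    = 0.01041 m = 10.41 mm

S_e ≈ 10.4 mm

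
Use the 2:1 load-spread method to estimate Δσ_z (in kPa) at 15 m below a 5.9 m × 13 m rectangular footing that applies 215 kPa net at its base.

Δσ_z ≈ 28.2 kPa

By the 2:1 method the load spreads at 1 horizontal : 2 vertical, so at depth z the loaded area has grown by z in each plan dimension:
Δσ = qBL/((B+z)(L+z)) = 215×5.9×13/((5.9+15)(13+15)) = 28.179 kPa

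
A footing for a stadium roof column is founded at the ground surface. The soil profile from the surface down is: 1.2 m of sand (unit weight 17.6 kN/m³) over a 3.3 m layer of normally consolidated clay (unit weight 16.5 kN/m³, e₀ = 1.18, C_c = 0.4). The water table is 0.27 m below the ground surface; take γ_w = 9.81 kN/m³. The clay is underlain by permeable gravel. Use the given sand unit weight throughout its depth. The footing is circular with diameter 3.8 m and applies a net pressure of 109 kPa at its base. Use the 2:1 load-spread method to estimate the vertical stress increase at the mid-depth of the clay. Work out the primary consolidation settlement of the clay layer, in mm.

S_c ≈ 246 mm

Mid-depth of clay below the ground surface: z = 1.2 + 3.3/2 = 2.85 m.
Total vertical stress at mid-clay: σ_v = 17.6×1.2 + 16.5×1.65 = 48.345 kPa.
Pore pressure: u = 9.81×(2.85 − 0.27) = 25.31 kPa.
Initial effective stress: σ'_0 = σ_v − u = 48.345 − 25.31 = 23.035 kPa.
Stress increase at mid-clay by the 2:1 spreading method:
Δσ ≈ qD²/(D+z)² = 109×3.8²/(3.8+2.85)² = 35.592 kPa
Final effective stress: σ'_f = σ'_0 + Δσ = 23.035 + 35.592 = 58.627 kPa.
Normally consolidated clay, so the full stress increment lies on the virgin compression line:
S_c = C_c·H/(1+e₀)·log₁₀(σ'_f/σ'_0) = 0.4×3.3/(1+1.18)×log₁₀(58.627/23.035)
    = 0.6055 × 0.40571 = 0.2457 m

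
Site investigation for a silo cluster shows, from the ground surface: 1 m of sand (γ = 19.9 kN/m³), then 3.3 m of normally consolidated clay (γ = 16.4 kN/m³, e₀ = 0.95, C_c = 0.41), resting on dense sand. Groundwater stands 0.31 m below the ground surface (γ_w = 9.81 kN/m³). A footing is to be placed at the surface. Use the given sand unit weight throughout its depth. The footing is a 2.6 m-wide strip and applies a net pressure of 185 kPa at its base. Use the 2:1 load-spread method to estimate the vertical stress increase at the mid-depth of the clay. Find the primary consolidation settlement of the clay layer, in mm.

S_c ≈ 474 mm

Mid-depth of clay below the ground surface: z = 1 + 3.3/2 = 2.65 m.
Total vertical stress at mid-clay: σ_v = 19.9×1 + 16.4×1.65 = 46.96 kPa.
Pore pressure: u = 9.81×(2.65 − 0.31) = 22.955 kPa.
Initial effective stress: σ'_0 = σ_v − u = 46.96 − 22.955 = 24.005 kPa.
Stress increase at mid-clay by the 2:1 spreading method:
Δσ = qB/(B+z) = 185×2.6/(2.6+2.65) = 91.619 kPa
Final effective stress: σ'_f = σ'_0 + Δσ = 24.005 + 91.619 = 115.62 kPa.
Normally consolidated clay, so the full stress increment lies on the virgin compression line:
S_c = C_c·H/(1+e₀)·log₁₀(σ'_f/σ'_0) = 0.41×3.3/(1+0.95)×log₁₀(115.62/24.005)
    = 0.69385 × 0.68273 = 0.4737 m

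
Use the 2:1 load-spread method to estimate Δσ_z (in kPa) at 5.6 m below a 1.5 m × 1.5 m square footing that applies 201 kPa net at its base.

By the 2:1 method the load spreads at 1 horizontal : 2 vertical, so at depth z the loaded area has grown by z in each plan dimension:
Δσ = qBL/((B+z)(L+z)) = 201×1.5×1.5/((1.5+5.6)(1.5+5.6)) = 8.9714 kPa

Δσ_z ≈ 8.97 kPa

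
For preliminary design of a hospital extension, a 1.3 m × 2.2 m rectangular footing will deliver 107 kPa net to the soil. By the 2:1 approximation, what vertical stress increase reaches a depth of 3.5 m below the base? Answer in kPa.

Δσ_z ≈ 11.2 kPa

By the 2:1 method the load spreads at 1 horizontal : 2 vertical, so at depth z the loaded area has grown by z in each plan dimension:
Δσ = qBL/((B+z)(L+z)) = 107×1.3×2.2/((1.3+3.5)(2.2+3.5)) = 11.185 kPa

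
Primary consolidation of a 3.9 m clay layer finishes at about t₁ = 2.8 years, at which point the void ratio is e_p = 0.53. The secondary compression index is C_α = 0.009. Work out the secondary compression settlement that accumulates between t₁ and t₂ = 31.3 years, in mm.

S_s ≈ 24.1 mm

Secondary compression: S_s = C_α·H/(1+e_p)·log₁₀(t₂/t₁)
S_s = 0.009×3.9/(1+0.53)×log₁₀(31.3/2.8)
    = 0.02294 × 1.048 = 0.02405 m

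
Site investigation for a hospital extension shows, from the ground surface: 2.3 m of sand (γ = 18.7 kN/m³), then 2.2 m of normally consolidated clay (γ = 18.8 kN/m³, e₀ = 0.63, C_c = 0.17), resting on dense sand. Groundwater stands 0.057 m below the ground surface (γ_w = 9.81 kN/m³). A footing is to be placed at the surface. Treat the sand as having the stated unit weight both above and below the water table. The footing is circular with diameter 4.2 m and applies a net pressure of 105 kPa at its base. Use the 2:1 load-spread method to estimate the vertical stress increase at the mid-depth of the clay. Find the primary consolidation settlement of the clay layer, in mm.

Mid-depth of clay below the ground surface: z = 2.3 + 2.2/2 = 3.4 m.
Total vertical stress at mid-clay: σ_v = 18.7×2.3 + 18.8×1.1 = 63.69 kPa.
Pore pressure: u = 9.81×(3.4 − 0.057) = 32.795 kPa.
Initial effective stress: σ'_0 = σ_v − u = 63.69 − 32.795 = 30.895 kPa.
Stress increase at mid-clay by the 2:1 spreading method:
Δσ ≈ qD²/(D+z)² = 105×4.2²/(4.2+3.4)² = 32.067 kPa
Final effective stress: σ'_f = σ'_0 + Δσ = 30.895 + 32.067 = 62.962 kPa.
Normally consolidated clay, so the full stress increment lies on the virgin compression line:
S_c = C_c·H/(1+e₀)·log₁₀(σ'_f/σ'_0) = 0.17×2.2/(1+0.63)×log₁₀(62.962/30.895)
    = 0.22945 × 0.30919 = 0.07094 m

S_c ≈ 70.9 mm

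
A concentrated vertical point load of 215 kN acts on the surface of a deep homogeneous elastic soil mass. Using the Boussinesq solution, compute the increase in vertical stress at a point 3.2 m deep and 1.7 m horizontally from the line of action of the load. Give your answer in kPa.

Boussinesq vertical stress below a point load on an elastic half-space:
Δσ_z = 3P/(2πz²) · [1 + (r/z)²]^(−5/2)
r/z = 1.7/3.2 = 0.53125; [1+(r/z)²]^(−5/2) = 0.53714.
Δσ_z = 3×215/(2π×3.2²) × 0.53714 = 10.025 × 0.53714 = 5.385 kPa

Δσ_z ≈ 5.38 kPa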